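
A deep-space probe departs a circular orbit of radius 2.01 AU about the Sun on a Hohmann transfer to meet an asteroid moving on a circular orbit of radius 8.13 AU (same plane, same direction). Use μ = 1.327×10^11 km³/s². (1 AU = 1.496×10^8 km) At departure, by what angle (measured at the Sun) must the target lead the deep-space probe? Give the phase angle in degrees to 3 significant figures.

φ = 91.4°

In km: r₁ = 2.01 × 1.496×10^8 = 3.00696×10^8 km; r₂ = 8.13 × 1.496×10^8 = 1.216248×10^9 km.
Transfer-ellipse semi-major axis a_t = (r₁ + r₂)/2 = (3.00696×10^8 + 1.216248×10^9)/2 = 7.58472×10^8 km.
The half-period of the transfer ellipse is t = π√(a_t³/μ) = 1.801×10^8 s.
The target's mean motion on its circular orbit is ω₂ = √(μ/r₂³) = 8.588×10^-9 rad/s.
Angle swept by the target during transfer: ω₂·t = 1.547 rad = 88.64°.
The deep-space probe traverses 180° on the transfer ellipse, so the target must lead by 180° − 88.64° = 91.4°.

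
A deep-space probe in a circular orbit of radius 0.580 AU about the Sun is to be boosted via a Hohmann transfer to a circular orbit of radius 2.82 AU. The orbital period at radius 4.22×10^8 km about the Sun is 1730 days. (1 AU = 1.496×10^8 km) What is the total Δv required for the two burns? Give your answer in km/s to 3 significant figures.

From Kepler's third law T² = 4π²r³/μ at r = 4.22×10^8 km, T = 1730 days = 1730 × 86400 s = 1.49472×10^8 s: μ = 4π²r³/T² = 1.32794×10^11 km³/s².
In km: r₁ = 0.580 × 1.496×10^8 = 8.6768×10^7 km; r₂ = 2.82 × 1.496×10^8 = 4.21872×10^8 km.
Semi-major axis of the transfer orbit: a_t = (8.6768×10^7 + 4.21872×10^8)/2 = 2.5432×10^8 km.
At r₁ the circular-orbit speed is v₁ = √(μ/r₁) = 39.12091 km/s.
Transfer-orbit speed at r₁ (v² = μ(2/r − 1/a)): v_p = √[μ(2/r₁ − 1/a_t)] = 50.38590 km/s.
First burn Δv₁ = |v_p − v₁| = 11.26 km/s.
Circular speed at r₂: v₂ = √(μ/r₂) = 17.742 km/s.
Transfer-orbit speed at r₂: v_a = √[μ(2/r₂ − 1/a_t)] = 10.363 km/s.
Second burn Δv₂ = |v₂ − v_a| = 7.379 km/s.
Total Δv = Δv₁ + Δv₂ = 18.64 km/s.

Δv = 18.6 km/s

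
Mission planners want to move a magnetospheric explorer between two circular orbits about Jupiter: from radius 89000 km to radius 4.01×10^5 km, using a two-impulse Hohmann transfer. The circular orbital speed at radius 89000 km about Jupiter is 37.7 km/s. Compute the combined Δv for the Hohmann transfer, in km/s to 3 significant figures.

Δv = 17.6 km/s

From the circular-orbit relation v² = μ/r at r = 89000 km: μ = v²r = (37.7)² × 89000 = 1.26495×10^8 km³/s².
The Hohmann ellipse has a_t = (r₁ + r₂)/2 = 2.450×10^5 km.
Circular speed at r₁: v₁ = √(μ/r₁) = √(1.26495×10^8/89000) = 37.70 km/s.
On the transfer ellipse at r₁, vis-viva equation gives v_p = √[μ(2/r₁ − 1/a_t)] = 48.23 km/s.
First burn Δv₁ = |v_p − v₁| = 10.53 km/s.
Circular speed at r₂: v₂ = √(μ/r₂) = 17.761 km/s.
Transfer-orbit speed at r₂: v_a = √[μ(2/r₂ − 1/a_t)] = 10.705 km/s.
Second burn Δv₂ = |v₂ − v_a| = 7.056 km/s.
Total Δv = Δv₁ + Δv₂ = 17.59 km/s.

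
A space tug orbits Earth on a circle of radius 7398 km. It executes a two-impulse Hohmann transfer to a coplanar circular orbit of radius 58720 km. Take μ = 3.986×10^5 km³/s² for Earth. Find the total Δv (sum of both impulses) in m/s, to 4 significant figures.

Δv = 3815 m/s

Semi-major axis of the transfer orbit: a_t = (7398 + 58720)/2 = 33059 km.
At r₁ the circular-orbit speed is v₁ = √(μ/r₁) = 7.3403 km/s.
Transfer-orbit speed at r₁ (v² = μ(2/r − 1/a)): v_p = √[μ(2/r₁ − 1/a_t)] = 9.7827 km/s.
First burn Δv₁ = |v_p − v₁| = 2.442 km/s.
Circular speed at r₂: v₂ = √(μ/r₂) = 2.6054 km/s.
Transfer-orbit speed at r₂: v_a = √[μ(2/r₂ − 1/a_t)] = 1.2325 km/s.
Second burn Δv₂ = |v₂ − v_a| = 1.373 km/s.
Total Δv = Δv₁ + Δv₂ = 3.815 km/s.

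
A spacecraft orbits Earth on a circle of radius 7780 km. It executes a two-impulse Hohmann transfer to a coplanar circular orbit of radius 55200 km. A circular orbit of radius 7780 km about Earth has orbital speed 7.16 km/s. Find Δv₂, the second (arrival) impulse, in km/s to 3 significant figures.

Δv₂ = 1.35 km/s

From the circular-orbit relation v² = μ/r at r = 7780 km: μ = v²r = (7.16)² × 7780 = 3.98846×10^5 km³/s².
Semi-major axis of the transfer orbit: a_t = (7780 + 55200)/2 = 31490 km.
On the circular orbit at r = 55200 km, v_c = √(μ/r) = 2.688 km/s.
Transfer-orbit speed at the same r (vis-viva, a = a_t): v_t = √[μ(2/r − 1/a_t)] = 1.336 km/s.
Δv₂ = |v_t − v_c| = |1.336 − 2.688| = 1.352 km/s.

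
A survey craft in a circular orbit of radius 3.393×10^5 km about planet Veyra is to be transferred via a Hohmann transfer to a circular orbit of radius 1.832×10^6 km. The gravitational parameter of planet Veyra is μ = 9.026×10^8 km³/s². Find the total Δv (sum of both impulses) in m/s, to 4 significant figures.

The Hohmann ellipse has a_t = (r₁ + r₂)/2 = 1.08565×10^6 km.
Circular speed at r₁: v₁ = √(μ/r₁) = √(9.026×10^8/3.393×10^5) = 51.58 km/s.
Transfer-orbit speed at r₁ (v² = μ(2/r − 1/a)): v_p = √[μ(2/r₁ − 1/a_t)] = 67.00 km/s.
First burn Δv₁ = |v_p − v₁| = 15.42 km/s.
Circular speed at r₂: v₂ = √(μ/r₂) = 22.197 km/s.
Transfer-orbit speed at r₂: v_a = √[μ(2/r₂ − 1/a_t)] = 12.409 km/s.
Second burn Δv₂ = |v₂ − v_a| = 9.788 km/s.
Total Δv = Δv₁ + Δv₂ = 25.21 km/s.

Δv = 25210 m/s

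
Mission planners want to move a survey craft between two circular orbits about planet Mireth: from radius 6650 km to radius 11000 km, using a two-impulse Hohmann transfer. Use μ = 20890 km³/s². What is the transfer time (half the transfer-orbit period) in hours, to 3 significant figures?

t = 5.01 hours

The Hohmann ellipse has a_t = (r₁ + r₂)/2 = 8825 km.
By Kepler's third law the transfer-orbit period is T = 2π√(a_t³/μ), so t = T/2 = 18020 s.
Converting: 18020 s ÷ 3600 s/hour = 5.01 hours.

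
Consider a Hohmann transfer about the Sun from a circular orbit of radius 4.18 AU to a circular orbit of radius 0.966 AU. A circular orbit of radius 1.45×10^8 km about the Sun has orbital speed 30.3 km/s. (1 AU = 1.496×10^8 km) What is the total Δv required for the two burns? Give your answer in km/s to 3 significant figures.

From the circular-orbit relation v² = μ/r at r = 1.45×10^8 km: μ = v²r = (30.3)² × 1.45×10^8 = 1.33123×10^11 km³/s².
In km: r₁ = 4.18 × 1.496×10^8 = 6.25328×10^8 km; r₂ = 0.966 × 1.496×10^8 = 1.445136×10^8 km.
The Hohmann ellipse has a_t = (r₁ + r₂)/2 = 3.849208×10^8 km.
Circular speed at r₁: v₁ = √(μ/r₁) = √(1.33123×10^11/6.25328×10^8) = 14.5906 km/s.
Transfer-orbit speed at r₁ (vis-viva): v_a = √[μ(2/r₁ − 1/a_t)] = 8.94008 km/s.
First burn Δv₁ = |v_a − v₁| = 5.6505 km/s.
At r₂, v₂ = √(μ/r₂) = 30.3509 km/s.
Transfer-orbit speed at r₂: v_p = √[μ(2/r₂ − 1/a_t)] = 38.6848 km/s.
Second burn Δv₂ = |v₂ − v_p| = 8.3339 km/s.
Total Δv = Δv₁ + Δv₂ = 13.98 km/s.

Δv = 14.0 km/s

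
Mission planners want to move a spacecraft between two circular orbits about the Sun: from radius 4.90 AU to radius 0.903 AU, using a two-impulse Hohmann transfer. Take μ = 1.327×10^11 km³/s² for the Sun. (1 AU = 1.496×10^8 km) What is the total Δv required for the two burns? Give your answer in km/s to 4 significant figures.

Δv = 15.34 km/s

In km: r₁ = 4.90 × 1.496×10^8 = 7.3304×10^8 km; r₂ = 0.903 × 1.496×10^8 = 1.350888×10^8 km.
Transfer-ellipse semi-major axis a_t = (r₁ + r₂)/2 = (7.3304×10^8 + 1.350888×10^8)/2 = 4.340644×10^8 km.
Circular speed at r₁: v₁ = √(μ/r₁) = √(1.327×10^11/7.3304×10^8) = 13.455 km/s.
Transfer-orbit speed at r₁ (vis-viva): v_a = √[μ(2/r₁ − 1/a_t)] = 7.5059 km/s.
First burn Δv₁ = |v_a − v₁| = 5.949 km/s.
At r₂, v₂ = √(μ/r₂) = 31.342 km/s.
Transfer-orbit speed at r₂: v_p = √[μ(2/r₂ − 1/a_t)] = 40.730 km/s.
Second burn Δv₂ = |v₂ − v_p| = 9.388 km/s.
Total Δv = Δv₁ + Δv₂ = 15.34 km/s.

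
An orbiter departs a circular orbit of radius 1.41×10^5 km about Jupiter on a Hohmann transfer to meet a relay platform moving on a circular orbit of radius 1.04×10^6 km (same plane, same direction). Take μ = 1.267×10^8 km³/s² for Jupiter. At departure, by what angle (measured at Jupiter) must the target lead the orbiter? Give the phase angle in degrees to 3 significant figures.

Semi-major axis of the transfer orbit: a_t = (1.410×10^5 + 1.040×10^6)/2 = 5.905×10^5 km.
Transfer time t = π√(a_t³/μ) = 1.2665×10^5 s.
The target's mean motion on its circular orbit is ω₂ = √(μ/r₂³) = 1.0613×10^-5 rad/s.
Angle swept by the target during transfer: ω₂·t = 1.344 rad = 77.01°.
Arrival is 180° from departure on the ellipse, so φ = 180° − 77.01° = 103°.

φ = 103°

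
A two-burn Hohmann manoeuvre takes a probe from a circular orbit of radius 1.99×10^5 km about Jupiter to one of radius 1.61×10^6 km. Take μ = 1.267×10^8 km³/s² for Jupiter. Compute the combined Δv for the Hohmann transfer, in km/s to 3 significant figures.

Semi-major axis of the transfer orbit: a_t = (1.990×10^5 + 1.610×10^6)/2 = 9.045×10^5 km.
At r₁ the circular-orbit speed is v₁ = √(μ/r₁) = 25.2326 km/s.
Transfer-orbit speed at r₁ (vis-viva equation): v_p = √[μ(2/r₁ − 1/a_t)] = 33.6644 km/s.
First burn Δv₁ = |v_p − v₁| = 8.432 km/s.
At r₂, v₂ = √(μ/r₂) = 8.871 km/s.
Transfer-orbit speed at r₂: v_a = √[μ(2/r₂ − 1/a_t)] = 4.161 km/s.
Second burn Δv₂ = |v₂ − v_a| = 4.710 km/s.
Δv = Δv₁ + Δv₂ = 8.432 + 4.710 = 13.14 km/s.

Δv = 13.1 km/s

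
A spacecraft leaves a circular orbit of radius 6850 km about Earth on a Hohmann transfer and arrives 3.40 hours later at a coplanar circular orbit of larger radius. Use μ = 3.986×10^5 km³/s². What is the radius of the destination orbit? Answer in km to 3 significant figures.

Transfer time t = 3.40 hours = 12240 s, and t = π√(a_t³/μ).
So a_t = (μ t²/π²)^(1/3) = (3.986×10^5 × (12240)² / π²)^(1/3) = 18222 km.
Since a_t = (r₁ + r₂)/2, r₂ = 2a_t − r₁ = 2×18222 − 6850 = 29594 km.

r₂ = 29600 km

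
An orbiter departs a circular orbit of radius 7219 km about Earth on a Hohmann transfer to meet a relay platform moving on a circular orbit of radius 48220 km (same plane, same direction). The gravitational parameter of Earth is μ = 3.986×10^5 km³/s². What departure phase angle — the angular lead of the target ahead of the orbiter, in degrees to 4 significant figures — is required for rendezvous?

φ = 101.5°

Transfer-ellipse semi-major axis a_t = (r₁ + r₂)/2 = (7219 + 48220)/2 = 27719.5 km.
The half-period of the transfer ellipse is t = π√(a_t³/μ) = 22964.6 s.
The target's mean motion on its circular orbit is ω₂ = √(μ/r₂³) = 5.96249×10^-5 rad/s.
Angle swept by the target during transfer: ω₂·t = 1.36926 rad = 78.453°.
Arrival is 180° from departure on the ellipse, so φ = 180° − 78.453° = 101.5°.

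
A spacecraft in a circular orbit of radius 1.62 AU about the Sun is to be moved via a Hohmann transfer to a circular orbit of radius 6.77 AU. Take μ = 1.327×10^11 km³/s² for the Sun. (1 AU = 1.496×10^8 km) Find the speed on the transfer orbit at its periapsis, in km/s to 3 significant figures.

In km: r₁ = 1.62 × 1.496×10^8 = 2.42352×10^8 km; r₂ = 6.77 × 1.496×10^8 = 1.012792×10^9 km.
The Hohmann ellipse has a_t = (r₁ + r₂)/2 = 6.27572×10^8 km.
The periapsis of the transfer ellipse is at r = 2.42352×10^8 km.
Vis-viva: v = √[μ(2/r − 1/a_t)] = √[1.327×10^11 × (2/2.42352×10^8 − 1/6.27572×10^8)] = 29.73 km/s.

v = 29.7 km/s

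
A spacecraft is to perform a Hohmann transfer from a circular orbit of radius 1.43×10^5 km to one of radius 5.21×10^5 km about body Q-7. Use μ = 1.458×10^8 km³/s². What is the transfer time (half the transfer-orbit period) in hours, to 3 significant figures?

t = 13.8 hours

The Hohmann ellipse has a_t = (r₁ + r₂)/2 = 3.320×10^5 km.
Half the transfer-orbit period gives t = π√(a_t³/μ) = 49770 s.
Converting: 49770 s ÷ 3600 s/hour = 13.8 hours.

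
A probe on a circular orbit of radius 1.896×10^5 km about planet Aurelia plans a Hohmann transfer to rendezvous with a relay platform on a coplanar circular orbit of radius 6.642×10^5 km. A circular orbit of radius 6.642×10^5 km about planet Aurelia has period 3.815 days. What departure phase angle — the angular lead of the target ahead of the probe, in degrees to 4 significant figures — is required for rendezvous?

φ = 87.25°

From Kepler's third law T² = 4π²r³/μ at r = 6.642×10^5 km, T = 3.815 days = 3.815 × 86400 s = 3.29616×10^5 s: μ = 4π²r³/T² = 1.06473×10^8 km³/s².
The Hohmann ellipse has a_t = (r₁ + r₂)/2 = 4.269×10^5 km.
The half-period of the transfer ellipse is t = π√(a_t³/μ) = 84922 s.
The target's mean motion on its circular orbit is ω₂ = √(μ/r₂³) = 1.9062×10^-5 rad/s.
Angle swept by the target during transfer: ω₂·t = 1.6188 rad = 92.75°.
Arrival is 180° from departure on the ellipse, so φ = 180° − 92.75° = 87.25°.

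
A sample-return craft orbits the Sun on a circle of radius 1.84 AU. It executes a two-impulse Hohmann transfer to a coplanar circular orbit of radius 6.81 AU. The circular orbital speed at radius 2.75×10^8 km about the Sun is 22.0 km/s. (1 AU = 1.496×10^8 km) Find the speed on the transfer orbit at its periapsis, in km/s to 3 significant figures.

v = 27.6 km/s

From the circular-orbit relation v² = μ/r at r = 2.75×10^8 km: μ = v²r = (22.0)² × 2.75×10^8 = 1.33100×10^11 km³/s².
In km: r₁ = 1.84 × 1.496×10^8 = 2.75264×10^8 km; r₂ = 6.81 × 1.496×10^8 = 1.018776×10^9 km.
The Hohmann ellipse has a_t = (r₁ + r₂)/2 = 6.4702×10^8 km.
The periapsis of the transfer ellipse is at r = 2.75264×10^8 km.
Vis-viva: v = √[μ(2/r − 1/a_t)] = √[1.33100×10^11 × (2/2.75264×10^8 − 1/6.4702×10^8)] = 27.59 km/s.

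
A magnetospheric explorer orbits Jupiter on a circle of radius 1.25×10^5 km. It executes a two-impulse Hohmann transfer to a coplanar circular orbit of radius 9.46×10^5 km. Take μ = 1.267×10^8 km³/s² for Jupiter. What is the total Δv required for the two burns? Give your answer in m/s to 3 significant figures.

Semi-major axis of the transfer orbit: a_t = (1.250×10^5 + 9.460×10^5)/2 = 5.355×10^5 km.
At r₁ the circular-orbit speed is v₁ = √(μ/r₁) = 31.84 km/s.
On the transfer ellipse at r₁, vis-viva gives v_p = √[μ(2/r₁ − 1/a_t)] = 42.32 km/s.
First burn Δv₁ = |v_p − v₁| = 10.48 km/s.
Circular speed at r₂: v₂ = √(μ/r₂) = 11.573 km/s.
Transfer-orbit speed at r₂: v_a = √[μ(2/r₂ − 1/a_t)] = 5.5914 km/s.
Second burn Δv₂ = |v₂ − v_a| = 5.982 km/s.
Total Δv = Δv₁ + Δv₂ = 16.46 km/s.

Δv = 16500 m/s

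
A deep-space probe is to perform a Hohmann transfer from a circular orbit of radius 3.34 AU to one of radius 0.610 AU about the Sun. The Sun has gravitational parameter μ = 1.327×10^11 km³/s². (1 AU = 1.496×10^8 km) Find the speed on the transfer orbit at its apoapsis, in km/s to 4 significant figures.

In km: r₁ = 3.34 × 1.496×10^8 = 4.99664×10^8 km; r₂ = 0.610 × 1.496×10^8 = 9.1256×10^7 km.
The Hohmann ellipse has a_t = (r₁ + r₂)/2 = 2.9546×10^8 km.
At apoapsis, r = 4.99664×10^8 km.
From the vis-viva equation, v = √[μ(2/r − 1/a_t)] = 9.057 km/s.

v = 9.057 km/s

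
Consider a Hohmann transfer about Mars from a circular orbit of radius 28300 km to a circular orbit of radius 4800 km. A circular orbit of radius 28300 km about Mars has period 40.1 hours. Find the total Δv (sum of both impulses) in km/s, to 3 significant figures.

From Kepler's third law T² = 4π²r³/μ at r = 28300 km, T = 40.1 hours = 40.1 × 3600 s = 1.4436×10^5 s: μ = 4π²r³/T² = 42936.4 km³/s².
The Hohmann ellipse has a_t = (r₁ + r₂)/2 = 16550 km.
Circular speed at r₁: v₁ = √(μ/r₁) = √(42936.4/28300) = 1.23174 km/s.
Transfer-orbit speed at r₁ (v² = μ(2/r − 1/a)): v_a = √[μ(2/r₁ − 1/a_t)] = 0.663347 km/s.
First burn Δv₁ = |v_a − v₁| = 0.5684 km/s.
At r₂, v₂ = √(μ/r₂) = 2.9908 km/s.
Transfer-orbit speed at r₂: v_p = √[μ(2/r₂ − 1/a_t)] = 3.9110 km/s.
Second burn Δv₂ = |v₂ − v_p| = 0.9202 km/s.
Total Δv = Δv₁ + Δv₂ = 1.489 km/s.

Δv = 1.49 km/s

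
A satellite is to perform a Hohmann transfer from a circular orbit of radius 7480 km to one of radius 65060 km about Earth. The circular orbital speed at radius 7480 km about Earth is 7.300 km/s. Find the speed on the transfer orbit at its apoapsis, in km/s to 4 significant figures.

v = 1.124 km/s

From the circular-orbit relation v² = μ/r at r = 7480 km: μ = v²r = (7.300)² × 7480 = 3.98609×10^5 km³/s².
Semi-major axis of the transfer orbit: a_t = (7480 + 65060)/2 = 36270 km.
At apoapsis, r = 65060 km.
Vis-viva: v = √[μ(2/r − 1/a_t)] = √[3.98609×10^5 × (2/65060 − 1/36270)] = 1.124 km/s.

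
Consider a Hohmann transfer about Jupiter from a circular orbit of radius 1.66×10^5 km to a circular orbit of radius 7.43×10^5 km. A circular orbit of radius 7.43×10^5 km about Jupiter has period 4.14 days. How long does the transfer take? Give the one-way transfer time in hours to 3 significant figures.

From Kepler's third law T² = 4π²r³/μ at r = 7.43×10^5 km, T = 4.14 days = 4.14 × 86400 s = 3.57696×10^5 s: μ = 4π²r³/T² = 1.26560×10^8 km³/s².
Semi-major axis of the transfer orbit: a_t = (1.660×10^5 + 7.430×10^5)/2 = 4.545×10^5 km.
Transfer time t = π√(a_t³/μ) = π√((4.545×10^5)³ / 1.26560×10^8) = 85570 s.
Converting: 85570 s ÷ 3600 s/hour = 23.8 hours.

t = 23.8 hours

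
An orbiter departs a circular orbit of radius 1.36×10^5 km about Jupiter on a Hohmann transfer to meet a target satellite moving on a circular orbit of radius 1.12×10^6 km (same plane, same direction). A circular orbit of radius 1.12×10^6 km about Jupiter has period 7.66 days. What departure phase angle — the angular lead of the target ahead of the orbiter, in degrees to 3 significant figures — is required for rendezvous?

From Kepler's third law T² = 4π²r³/μ at r = 1.12×10^6 km, T = 7.66 days = 7.66 × 86400 s = 6.61824×10^5 s: μ = 4π²r³/T² = 1.26628×10^8 km³/s².
Semi-major axis of the transfer orbit: a_t = (1.360×10^5 + 1.120×10^6)/2 = 6.280×10^5 km.
The half-period of the transfer ellipse is t = π√(a_t³/μ) = 1.3894×10^5 s.
The target's mean motion on its circular orbit is ω₂ = √(μ/r₂³) = 9.4937×10^-6 rad/s.
Angle swept by the target during transfer: ω₂·t = 1.3191 rad = 75.58°.
The orbiter traverses 180° on the transfer ellipse, so the target must lead by 180° − 75.58° = 104°.

φ = 104°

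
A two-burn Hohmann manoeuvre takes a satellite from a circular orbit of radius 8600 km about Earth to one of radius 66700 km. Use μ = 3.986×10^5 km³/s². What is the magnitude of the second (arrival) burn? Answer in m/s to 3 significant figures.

Δv₂ = 1280 m/s

Transfer-ellipse semi-major axis a_t = (r₁ + r₂)/2 = (8600 + 66700)/2 = 37650 km.
On the circular orbit at r = 66700 km, v_c = √(μ/r) = 2.4446 km/s.
Vis-viva on the transfer ellipse at r = 66700 km gives v_t = √[μ(2/r − 1/a_t)] = 1.1683 km/s.
Δv₂ = |v_t − v_c| = |1.1683 − 2.4446| = 1.276 km/s.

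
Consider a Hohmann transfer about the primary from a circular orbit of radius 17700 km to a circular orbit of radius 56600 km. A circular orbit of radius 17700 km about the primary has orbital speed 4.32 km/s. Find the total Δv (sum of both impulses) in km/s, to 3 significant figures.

Δv = 1.76 km/s

From the circular-orbit relation v² = μ/r at r = 17700 km: μ = v²r = (4.32)² × 17700 = 3.30324×10^5 km³/s².
Transfer-ellipse semi-major axis a_t = (r₁ + r₂)/2 = (17700 + 56600)/2 = 37150 km.
At r₁ the circular-orbit speed is v₁ = √(μ/r₁) = 4.3200 km/s.
On the transfer ellipse at r₁, vis-viva equation gives v_p = √[μ(2/r₁ − 1/a_t)] = 5.3323 km/s.
First burn Δv₁ = |v_p − v₁| = 1.0123 km/s.
Circular speed at r₂: v₂ = √(μ/r₂) = 2.415807 km/s.
Transfer-orbit speed at r₂: v_a = √[μ(2/r₂ − 1/a_t)] = 1.667514 km/s.
Second burn Δv₂ = |v₂ − v_a| = 0.74829 km/s.
Δv = Δv₁ + Δv₂ = 1.0123 + 0.74829 = 1.761 km/s.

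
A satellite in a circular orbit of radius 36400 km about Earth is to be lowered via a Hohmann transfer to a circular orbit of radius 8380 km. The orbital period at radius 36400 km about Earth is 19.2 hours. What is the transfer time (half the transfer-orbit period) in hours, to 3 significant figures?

t = 4.63 hours

From Kepler's third law T² = 4π²r³/μ at r = 36400 km, T = 19.2 hours = 19.2 × 3600 s = 69120 s: μ = 4π²r³/T² = 3.98526×10^5 km³/s².
Semi-major axis of the transfer orbit: a_t = (36400 + 8380)/2 = 22390 km.
Half the transfer-orbit period gives t = π√(a_t³/μ) = 16670 s.
Converting: 16670 s ÷ 3600 s/hour = 4.63 hours.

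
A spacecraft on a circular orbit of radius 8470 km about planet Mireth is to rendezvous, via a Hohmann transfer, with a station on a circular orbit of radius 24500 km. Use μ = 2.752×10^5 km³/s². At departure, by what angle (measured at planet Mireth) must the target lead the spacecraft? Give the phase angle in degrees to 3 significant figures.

φ = 80.7°

Semi-major axis of the transfer orbit: a_t = (8470 + 24500)/2 = 16485 km.
Transfer time t = π√(a_t³/μ) = 12675 s.
Target angular speed ω₂ = √(μ/r₂³) = 1.3680×10^-4 rad/s.
Angle swept by the target during transfer: ω₂·t = 1.73394 rad = 99.347°.
Arrival is 180° from departure on the ellipse, so φ = 180° − 99.347° = 80.7°.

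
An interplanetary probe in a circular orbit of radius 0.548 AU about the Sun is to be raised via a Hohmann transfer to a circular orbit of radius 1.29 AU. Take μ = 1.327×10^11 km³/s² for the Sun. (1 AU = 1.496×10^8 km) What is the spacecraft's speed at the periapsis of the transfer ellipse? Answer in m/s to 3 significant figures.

In km: r₁ = 0.548 × 1.496×10^8 = 8.19808×10^7 km; r₂ = 1.29 × 1.496×10^8 = 1.92984×10^8 km.
Semi-major axis of the transfer orbit: a_t = (8.19808×10^7 + 1.92984×10^8)/2 = 1.374824×10^8 km.
The periapsis of the transfer ellipse is at r = 8.19808×10^7 km.
Vis-viva: v = √[μ(2/r − 1/a_t)] = √[1.327×10^11 × (2/8.19808×10^7 − 1/1.374824×10^8)] = 47.67 km/s.

v = 47700 m/s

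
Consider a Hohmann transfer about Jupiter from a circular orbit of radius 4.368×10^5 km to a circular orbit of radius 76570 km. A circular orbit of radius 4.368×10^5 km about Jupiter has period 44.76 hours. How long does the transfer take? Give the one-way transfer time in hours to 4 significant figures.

t = 10.08 hours

From Kepler's third law T² = 4π²r³/μ at r = 4.368×10^5 km, T = 44.76 hours = 44.76 × 3600 s = 1.61136×10^5 s: μ = 4π²r³/T² = 1.26713×10^8 km³/s².
Transfer-ellipse semi-major axis a_t = (r₁ + r₂)/2 = (4.368×10^5 + 76570)/2 = 2.56685×10^5 km.
Transfer time t = π√(a_t³/μ) = π√((2.56685×10^5)³ / 1.26713×10^8) = 36290 s.
Converting: 36290 s ÷ 3600 s/hour = 10.08 hours.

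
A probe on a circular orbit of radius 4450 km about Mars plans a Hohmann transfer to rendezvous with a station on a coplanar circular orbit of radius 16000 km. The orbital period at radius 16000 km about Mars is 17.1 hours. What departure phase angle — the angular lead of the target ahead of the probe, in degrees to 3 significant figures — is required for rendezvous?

From Kepler's third law T² = 4π²r³/μ at r = 16000 km, T = 17.1 hours = 17.1 × 3600 s = 61560 s: μ = 4π²r³/T² = 42670.0 km³/s².
Transfer-ellipse semi-major axis a_t = (r₁ + r₂)/2 = (4450 + 16000)/2 = 10225 km.
The half-period of the transfer ellipse is t = π√(a_t³/μ) = 15720 s.
Target angular speed ω₂ = √(μ/r₂³) = 1.021×10^-4 rad/s.
Angle swept by the target during transfer: ω₂·t = 1.605 rad = 91.96°.
Arrival is 180° from departure on the ellipse, so φ = 180° − 91.96° = 88.0°.

φ = 88.0°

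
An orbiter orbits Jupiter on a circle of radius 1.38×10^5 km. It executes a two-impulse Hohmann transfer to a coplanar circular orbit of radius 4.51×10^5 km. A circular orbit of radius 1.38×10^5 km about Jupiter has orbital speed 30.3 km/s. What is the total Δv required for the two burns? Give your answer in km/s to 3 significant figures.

Δv = 12.5 km/s

From the circular-orbit relation v² = μ/r at r = 1.38×10^5 km: μ = v²r = (30.3)² × 1.38×10^5 = 1.26696×10^8 km³/s².
The Hohmann ellipse has a_t = (r₁ + r₂)/2 = 2.945×10^5 km.
Circular speed at r₁: v₁ = √(μ/r₁) = √(1.26696×10^8/1.380×10^5) = 30.300 km/s.
On the transfer ellipse at r₁, vis-viva gives v_p = √[μ(2/r₁ − 1/a_t)] = 37.496 km/s.
First burn Δv₁ = |v_p − v₁| = 7.196 km/s.
At r₂, v₂ = √(μ/r₂) = 16.7608 km/s.
Transfer-orbit speed at r₂: v_a = √[μ(2/r₂ − 1/a_t)] = 11.4734 km/s.
Second burn Δv₂ = |v₂ − v_a| = 5.287 km/s.
Total Δv = Δv₁ + Δv₂ = 12.48 km/s.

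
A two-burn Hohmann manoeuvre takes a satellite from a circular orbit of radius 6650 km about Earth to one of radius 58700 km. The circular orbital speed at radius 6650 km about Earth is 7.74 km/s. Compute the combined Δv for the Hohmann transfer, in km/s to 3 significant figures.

From the circular-orbit relation v² = μ/r at r = 6650 km: μ = v²r = (7.74)² × 6650 = 3.98386×10^5 km³/s².
Transfer-ellipse semi-major axis a_t = (r₁ + r₂)/2 = (6650 + 58700)/2 = 32675 km.
Circular speed at r₁: v₁ = √(μ/r₁) = √(3.98386×10^5/6650) = 7.7400 km/s.
Transfer-orbit speed at r₁ (vis-viva): v_p = √[μ(2/r₁ − 1/a_t)] = 10.374 km/s.
First burn Δv₁ = |v_p − v₁| = 2.634 km/s.
At r₂, v₂ = √(μ/r₂) = 2.605 km/s.
Transfer-orbit speed at r₂: v_a = √[μ(2/r₂ − 1/a_t)] = 1.175 km/s.
Second burn Δv₂ = |v₂ − v_a| = 1.430 km/s.
Total Δv = Δv₁ + Δv₂ = 4.064 km/s.

Δv = 4.06 km/s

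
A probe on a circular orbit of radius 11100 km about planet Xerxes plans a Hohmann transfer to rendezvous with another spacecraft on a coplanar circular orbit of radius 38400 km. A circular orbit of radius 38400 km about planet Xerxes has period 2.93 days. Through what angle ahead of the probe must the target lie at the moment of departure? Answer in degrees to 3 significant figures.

From Kepler's third law T² = 4π²r³/μ at r = 38400 km, T = 2.93 days = 2.93 × 86400 s = 2.53152×10^5 s: μ = 4π²r³/T² = 34881.1 km³/s².
Transfer-ellipse semi-major axis a_t = (r₁ + r₂)/2 = (11100 + 38400)/2 = 24750 km.
Transfer time t = π√(a_t³/μ) = 65496 s.
The target's mean motion on its circular orbit is ω₂ = √(μ/r₂³) = 2.4820×10^-5 rad/s.
Angle swept by the target during transfer: ω₂·t = 1.6256 rad = 93.14°.
The probe traverses 180° on the transfer ellipse, so the target must lead by 180° − 93.14° = 86.9°.

φ = 86.9°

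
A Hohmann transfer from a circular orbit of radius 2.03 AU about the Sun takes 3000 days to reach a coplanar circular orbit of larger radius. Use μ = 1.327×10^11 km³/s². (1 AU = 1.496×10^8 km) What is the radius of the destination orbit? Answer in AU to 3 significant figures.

In km: r₁ = 2.03 × 1.496×10^8 = 3.03688×10^8 km.
Transfer time t = 3000 days = 2.592×10^8 s, and t = π√(a_t³/μ).
So a_t = (μ t²/π²)^(1/3) = (1.327×10^11 × (2.592×10^8)² / π²)^(1/3) = 9.6667×10^8 km.
Since a_t = (r₁ + r₂)/2, r₂ = 2a_t − r₁ = 2×9.6667×10^8 − 3.03688×10^8 = 1.629652×10^9 km.
In AU: r₂ = 1.629652×10^9 / 1.496×10^8 = 10.9 AU.

r₂ = 10.9 AU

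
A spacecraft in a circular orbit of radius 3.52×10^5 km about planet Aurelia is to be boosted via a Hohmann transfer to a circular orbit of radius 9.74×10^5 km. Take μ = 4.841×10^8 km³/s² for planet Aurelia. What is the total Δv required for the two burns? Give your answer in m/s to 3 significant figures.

Semi-major axis of the transfer orbit: a_t = (3.520×10^5 + 9.740×10^5)/2 = 6.630×10^5 km.
Circular speed at r₁: v₁ = √(μ/r₁) = √(4.841×10^8/3.520×10^5) = 37.085 km/s.
Transfer-orbit speed at r₁ (vis-viva): v_p = √[μ(2/r₁ − 1/a_t)] = 44.949 km/s.
First burn Δv₁ = |v_p − v₁| = 7.864 km/s.
Circular speed at r₂: v₂ = √(μ/r₂) = 22.29 km/s.
Transfer-orbit speed at r₂: v_a = √[μ(2/r₂ − 1/a_t)] = 16.24 km/s.
Second burn Δv₂ = |v₂ − v_a| = 6.050 km/s.
Total Δv = Δv₁ + Δv₂ = 13.91 km/s.

Δv = 13900 m/s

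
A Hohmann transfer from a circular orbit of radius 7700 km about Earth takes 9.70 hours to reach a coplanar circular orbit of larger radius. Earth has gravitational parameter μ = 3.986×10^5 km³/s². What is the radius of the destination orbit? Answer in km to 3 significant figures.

Transfer time t = 9.70 hours = 34920 s, and t = π√(a_t³/μ).
So a_t = (μ t²/π²)^(1/3) = (3.986×10^5 × (34920)² / π²)^(1/3) = 36655 km.
Since a_t = (r₁ + r₂)/2, r₂ = 2a_t − r₁ = 2×36655 − 7700 = 65610 km.

r₂ = 65600 km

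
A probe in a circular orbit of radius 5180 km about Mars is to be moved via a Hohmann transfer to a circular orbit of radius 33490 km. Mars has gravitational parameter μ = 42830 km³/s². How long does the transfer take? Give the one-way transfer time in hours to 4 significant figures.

t = 11.34 hours

Transfer-ellipse semi-major axis a_t = (r₁ + r₂)/2 = (5180 + 33490)/2 = 19335 km.
Half the transfer-orbit period gives t = π√(a_t³/μ) = 40810 s.
Converting: 40810 s ÷ 3600 s/hour = 11.34 hours.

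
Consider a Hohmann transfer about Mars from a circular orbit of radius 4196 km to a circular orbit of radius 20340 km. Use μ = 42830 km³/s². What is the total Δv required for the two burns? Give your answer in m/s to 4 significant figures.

Δv = 1521 m/s

Semi-major axis of the transfer orbit: a_t = (4196 + 20340)/2 = 12268 km.
Circular speed at r₁: v₁ = √(μ/r₁) = √(42830/4196) = 3.1949 km/s.
Transfer-orbit speed at r₁ (v² = μ(2/r − 1/a)): v_p = √[μ(2/r₁ − 1/a_t)] = 4.1138 km/s.
First burn Δv₁ = |v_p − v₁| = 0.9189 km/s.
At r₂, v₂ = √(μ/r₂) = 1.451104 km/s.
Transfer-orbit speed at r₂: v_a = √[μ(2/r₂ − 1/a_t)] = 0.8486516 km/s.
Second burn Δv₂ = |v₂ − v_a| = 0.6025 km/s.
Δv = Δv₁ + Δv₂ = 0.9189 + 0.6025 = 1.521 km/s.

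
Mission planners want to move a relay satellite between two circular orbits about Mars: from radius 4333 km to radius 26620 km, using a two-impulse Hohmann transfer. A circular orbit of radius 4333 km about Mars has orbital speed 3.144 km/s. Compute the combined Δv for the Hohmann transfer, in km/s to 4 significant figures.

From the circular-orbit relation v² = μ/r at r = 4333 km: μ = v²r = (3.144)² × 4333 = 42830.6 km³/s².
Semi-major axis of the transfer orbit: a_t = (4333 + 26620)/2 = 15476.5 km.
At r₁ the circular-orbit speed is v₁ = √(μ/r₁) = 3.1440 km/s.
Transfer-orbit speed at r₁ (vis-viva equation): v_p = √[μ(2/r₁ − 1/a_t)] = 4.1233 km/s.
First burn Δv₁ = |v_p − v₁| = 0.9793 km/s.
Circular speed at r₂: v₂ = √(μ/r₂) = 1.26845 km/s.
Transfer-orbit speed at r₂: v_a = √[μ(2/r₂ − 1/a_t)] = 0.671167 km/s.
Second burn Δv₂ = |v₂ − v_a| = 0.5973 km/s.
Δv = Δv₁ + Δv₂ = 0.9793 + 0.5973 = 1.577 km/s.

Δv = 1.577 km/s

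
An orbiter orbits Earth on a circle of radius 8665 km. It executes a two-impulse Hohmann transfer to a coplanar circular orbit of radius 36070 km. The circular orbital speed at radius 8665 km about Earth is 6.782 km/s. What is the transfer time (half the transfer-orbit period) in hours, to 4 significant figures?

t = 4.624 hours

From the circular-orbit relation v² = μ/r at r = 8665 km: μ = v²r = (6.782)² × 8665 = 3.98551×10^5 km³/s².
Transfer-ellipse semi-major axis a_t = (r₁ + r₂)/2 = (8665 + 36070)/2 = 22367.5 km.
Half the transfer-orbit period gives t = π√(a_t³/μ) = 16647 s.
Converting: 16647 s ÷ 3600 s/hour = 4.624 hours.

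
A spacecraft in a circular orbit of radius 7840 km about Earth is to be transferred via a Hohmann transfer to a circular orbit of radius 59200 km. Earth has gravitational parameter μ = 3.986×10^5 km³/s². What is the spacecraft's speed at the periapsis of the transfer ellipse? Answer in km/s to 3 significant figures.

The Hohmann ellipse has a_t = (r₁ + r₂)/2 = 33520 km.
At periapsis, r = 7840 km.
Vis-viva: v = √[μ(2/r − 1/a_t)] = √[3.986×10^5 × (2/7840 − 1/33520)] = 9.476 km/s.

v = 9.48 km/s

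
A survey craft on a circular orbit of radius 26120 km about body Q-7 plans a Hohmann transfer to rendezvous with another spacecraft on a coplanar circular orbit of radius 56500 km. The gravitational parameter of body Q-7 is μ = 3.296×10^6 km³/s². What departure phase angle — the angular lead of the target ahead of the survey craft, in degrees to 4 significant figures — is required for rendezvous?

φ = 67.47°

Transfer-ellipse semi-major axis a_t = (r₁ + r₂)/2 = (26120 + 56500)/2 = 41310 km.
Transfer time t = π√(a_t³/μ) = 14530 s.
Target angular speed ω₂ = √(μ/r₂³) = 1.352×10^-4 rad/s.
Angle swept by the target during transfer: ω₂·t = 1.964 rad = 112.53°.
Arrival is 180° from departure on the ellipse, so φ = 180° − 112.53° = 67.47°.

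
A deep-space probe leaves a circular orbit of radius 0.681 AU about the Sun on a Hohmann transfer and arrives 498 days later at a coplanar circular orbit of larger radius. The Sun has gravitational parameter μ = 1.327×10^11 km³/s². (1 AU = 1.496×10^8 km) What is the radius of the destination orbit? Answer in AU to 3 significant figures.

In km: r₁ = 0.681 × 1.496×10^8 = 1.018776×10^8 km.
Transfer time t = 498 days = 4.30272×10^7 s, and t = π√(a_t³/μ).
So a_t = (μ t²/π²)^(1/3) = (1.327×10^11 × (4.30272×10^7)² / π²)^(1/3) = 2.9198×10^8 km.
Since a_t = (r₁ + r₂)/2, r₂ = 2a_t − r₁ = 2×2.9198×10^8 − 1.018776×10^8 = 4.820824×10^8 km.
In AU: r₂ = 4.820824×10^8 / 1.496×10^8 = 3.22 AU.

r₂ = 3.22 AU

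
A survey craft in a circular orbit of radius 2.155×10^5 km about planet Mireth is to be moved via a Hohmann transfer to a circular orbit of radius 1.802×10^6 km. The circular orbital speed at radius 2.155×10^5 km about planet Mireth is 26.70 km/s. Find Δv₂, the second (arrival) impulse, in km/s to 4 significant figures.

From the circular-orbit relation v² = μ/r at r = 2.155×10^5 km: μ = v²r = (26.70)² × 2.155×10^5 = 1.53628×10^8 km³/s².
The Hohmann ellipse has a_t = (r₁ + r₂)/2 = 1.00875×10^6 km.
Circular speed at r = 1.802×10^6 km: v_c = √(μ/r) = 9.2333 km/s.
Transfer-orbit speed at the same r (vis-viva, a = a_t): v_t = √[μ(2/r − 1/a_t)] = 4.2677 km/s.
Δv₂ = |v_t − v_c| = |4.2677 − 9.2333| = 4.966 km/s.

Δv₂ = 4.966 km/s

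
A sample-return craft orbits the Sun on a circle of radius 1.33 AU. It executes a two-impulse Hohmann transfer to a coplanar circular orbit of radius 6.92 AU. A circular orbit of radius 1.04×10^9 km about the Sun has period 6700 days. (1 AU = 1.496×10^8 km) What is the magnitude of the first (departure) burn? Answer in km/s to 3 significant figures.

Δv₁ = 7.62 km/s

From Kepler's third law T² = 4π²r³/μ at r = 1.04×10^9 km, T = 6700 days = 6700 × 86400 s = 5.7888×10^8 s: μ = 4π²r³/T² = 1.32520×10^11 km³/s².
In km: r₁ = 1.33 × 1.496×10^8 = 1.98968×10^8 km; r₂ = 6.92 × 1.496×10^8 = 1.035232×10^9 km.
Semi-major axis of the transfer orbit: a_t = (1.98968×10^8 + 1.035232×10^9)/2 = 6.171×10^8 km.
On the circular orbit at r = 1.98968×10^8 km, v_c = √(μ/r) = 25.8077 km/s.
Transfer-orbit speed at the same r (vis-viva, a = a_t): v_t = √[μ(2/r − 1/a_t)] = 33.4265 km/s.
Δv₁ = |v_t − v_c| = |33.4265 − 25.8077| = 7.619 km/s.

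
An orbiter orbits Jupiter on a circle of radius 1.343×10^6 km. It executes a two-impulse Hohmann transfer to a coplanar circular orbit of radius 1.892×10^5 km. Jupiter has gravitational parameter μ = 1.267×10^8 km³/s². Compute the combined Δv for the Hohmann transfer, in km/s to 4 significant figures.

Δv = 13.27 km/s

Transfer-ellipse semi-major axis a_t = (r₁ + r₂)/2 = (1.343×10^6 + 1.892×10^5)/2 = 7.661×10^5 km.
At r₁ the circular-orbit speed is v₁ = √(μ/r₁) = 9.713 km/s.
On the transfer ellipse at r₁, vis-viva equation gives v_a = √[μ(2/r₁ − 1/a_t)] = 4.827 km/s.
First burn Δv₁ = |v_a − v₁| = 4.886 km/s.
At r₂, v₂ = √(μ/r₂) = 25.878 km/s.
Transfer-orbit speed at r₂: v_p = √[μ(2/r₂ − 1/a_t)] = 34.263 km/s.
Second burn Δv₂ = |v₂ − v_p| = 8.385 km/s.
Δv = Δv₁ + Δv₂ = 4.886 + 8.385 = 13.27 km/s.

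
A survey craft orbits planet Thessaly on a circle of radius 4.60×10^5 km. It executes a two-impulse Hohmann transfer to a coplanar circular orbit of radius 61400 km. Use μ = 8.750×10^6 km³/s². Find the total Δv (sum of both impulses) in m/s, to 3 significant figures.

The Hohmann ellipse has a_t = (r₁ + r₂)/2 = 2.607×10^5 km.
At r₁ the circular-orbit speed is v₁ = √(μ/r₁) = 4.3614 km/s.
On the transfer ellipse at r₁, vis-viva equation gives v_a = √[μ(2/r₁ − 1/a_t)] = 2.1166 km/s.
First burn Δv₁ = |v_a − v₁| = 2.2448 km/s.
At r₂, v₂ = √(μ/r₂) = 11.9377 km/s.
Transfer-orbit speed at r₂: v_p = √[μ(2/r₂ − 1/a_t)] = 15.8573 km/s.
Second burn Δv₂ = |v₂ − v_p| = 3.9196 km/s.
Δv = Δv₁ + Δv₂ = 2.2448 + 3.9196 = 6.164 km/s.

Δv = 6160 m/s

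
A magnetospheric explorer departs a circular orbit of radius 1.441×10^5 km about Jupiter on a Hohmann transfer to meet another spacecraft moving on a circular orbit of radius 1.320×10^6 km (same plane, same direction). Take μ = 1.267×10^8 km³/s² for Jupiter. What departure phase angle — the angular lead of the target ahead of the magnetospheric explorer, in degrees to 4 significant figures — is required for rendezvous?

φ = 105.7°

Semi-major axis of the transfer orbit: a_t = (1.441×10^5 + 1.320×10^6)/2 = 7.3205×10^5 km.
The half-period of the transfer ellipse is t = π√(a_t³/μ) = 1.7481×10^5 s.
The target's mean motion on its circular orbit is ω₂ = √(μ/r₂³) = 7.4221×10^-6 rad/s.
Angle swept by the target during transfer: ω₂·t = 1.2975 rad = 74.34°.
Arrival is 180° from departure on the ellipse, so φ = 180° − 74.34° = 105.7°.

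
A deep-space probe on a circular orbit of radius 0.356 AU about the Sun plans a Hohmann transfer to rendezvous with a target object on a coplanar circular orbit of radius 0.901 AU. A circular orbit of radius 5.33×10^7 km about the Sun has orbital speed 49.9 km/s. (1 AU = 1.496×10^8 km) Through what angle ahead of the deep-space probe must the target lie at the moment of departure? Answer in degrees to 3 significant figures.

From the circular-orbit relation v² = μ/r at r = 5.33×10^7 km: μ = v²r = (49.9)² × 5.33×10^7 = 1.32718×10^11 km³/s².
In km: r₁ = 0.356 × 1.496×10^8 = 5.32576×10^7 km; r₂ = 0.901 × 1.496×10^8 = 1.347896×10^8 km.
Semi-major axis of the transfer orbit: a_t = (5.32576×10^7 + 1.347896×10^8)/2 = 9.40236×10^7 km.
The half-period of the transfer ellipse is t = π√(a_t³/μ) = 7.862×10^6 s.
The target's mean motion on its circular orbit is ω₂ = √(μ/r₂³) = 2.328×10^-7 rad/s.
Angle swept by the target during transfer: ω₂·t = 1.830 rad = 104.9°.
Arrival is 180° from departure on the ellipse, so φ = 180° − 104.9° = 75.1°.

φ = 75.1°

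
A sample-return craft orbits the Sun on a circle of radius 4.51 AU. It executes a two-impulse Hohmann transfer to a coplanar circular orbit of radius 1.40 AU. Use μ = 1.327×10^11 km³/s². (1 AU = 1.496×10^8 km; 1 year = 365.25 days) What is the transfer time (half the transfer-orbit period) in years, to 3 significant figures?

t = 2.54 years

In km: r₁ = 4.51 × 1.496×10^8 = 6.74696×10^8 km; r₂ = 1.40 × 1.496×10^8 = 2.0944×10^8 km.
The Hohmann ellipse has a_t = (r₁ + r₂)/2 = 4.42068×10^8 km.
Transfer time t = π√(a_t³/μ) = π√((4.42068×10^8)³ / 1.327×10^11) = 8.016×10^7 s.
Converting: 8.016×10^7 s ÷ 3.15576×10^7 s/year (365.25 × 86400) = 2.54 years.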